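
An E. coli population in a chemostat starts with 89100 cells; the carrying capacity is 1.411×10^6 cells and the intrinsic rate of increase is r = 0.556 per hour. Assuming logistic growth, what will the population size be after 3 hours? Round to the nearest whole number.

A = (K − N₀)/N₀ = (1.411×10^6 − 89100)/89100 = 14.836.
N(t) = K/(1 + A·e^(−rt)) = 1.411×10^6/(1 + 14.836×e^(−0.556×3)).
e^(−1.668) = 0.18862; denominator = 1 + 14.836×0.18862 = 3.7985.
N = 1.411×10^6/3.7985 = 371467.

371467 cells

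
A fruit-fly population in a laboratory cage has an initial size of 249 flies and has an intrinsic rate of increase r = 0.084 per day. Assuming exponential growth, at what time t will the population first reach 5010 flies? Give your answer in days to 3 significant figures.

35.7 days

Set N₀·e^(rt) = 5010: e^(0.084·t) = 5010/249 = 20.12.
0.084·t = ln(20.12) = 3.0017, so t = 3.0017/0.084 = 35.735.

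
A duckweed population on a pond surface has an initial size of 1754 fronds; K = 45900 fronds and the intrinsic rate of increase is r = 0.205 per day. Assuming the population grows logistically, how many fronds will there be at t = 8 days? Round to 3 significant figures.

A = (K − N₀)/N₀ = (45900 − 1754)/1754 = 25.169.
N(t) = K/(1 + A·e^(−rt)) = 45900/(1 + 25.169×e^(−0.205×8)).
e^(−1.64) = 0.19398; denominator = 1 + 25.169×0.19398 = 5.8822.
N = 45900/5.8822 = 7803.15.

7800 fronds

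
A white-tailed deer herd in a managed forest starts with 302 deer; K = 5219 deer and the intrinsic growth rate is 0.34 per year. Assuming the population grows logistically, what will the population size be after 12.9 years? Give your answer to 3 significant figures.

4340 deer

A = (K − N₀)/N₀ = (5219 − 302)/302 = 16.281.
N(t) = K/(1 + A·e^(−rt)) = 5219/(1 + 16.281×e^(−0.34×12.9)).
e^(−4.386) = 0.01245; denominator = 1 + 16.281×0.01245 = 1.2027.
N = 5219/1.2027 = 4339.36.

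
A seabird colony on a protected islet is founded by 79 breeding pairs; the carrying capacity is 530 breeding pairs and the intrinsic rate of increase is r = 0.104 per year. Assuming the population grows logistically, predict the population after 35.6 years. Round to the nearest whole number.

A = (K − N₀)/N₀ = (530 − 79)/79 = 5.7089.
N(t) = K/(1 + A·e^(−rt)) = 530/(1 + 5.7089×e^(−0.104×35.6)).
e^(−3.702) = 0.024664; denominator = 1 + 5.7089×0.024664 = 1.1408.
N = 530/1.1408 = 464.584.

465 breeding pairs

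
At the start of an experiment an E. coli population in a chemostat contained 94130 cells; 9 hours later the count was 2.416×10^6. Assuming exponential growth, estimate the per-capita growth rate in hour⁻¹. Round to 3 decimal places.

0.361 per hour

From N(t) = N₀·e^(rt): e^(r·9) = 2.416×10^6/94130 = 25.667.
r·9 = ln(25.667) = 3.2452, so r = 3.2452/9 = 0.36058.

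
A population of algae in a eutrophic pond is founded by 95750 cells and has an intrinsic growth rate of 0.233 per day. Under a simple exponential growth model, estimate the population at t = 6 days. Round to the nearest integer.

387510 cells

N(t) = N₀·e^(rt) = 95750 × e^(0.233×6) = 95750 × e^1.398.
e^1.398 ≈ 4.0471, so N ≈ 95750 × 4.0471 = 387510.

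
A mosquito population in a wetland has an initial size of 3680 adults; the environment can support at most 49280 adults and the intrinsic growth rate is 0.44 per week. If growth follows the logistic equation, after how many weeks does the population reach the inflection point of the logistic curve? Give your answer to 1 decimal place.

5.7 weeks

Logistic growth is fastest at N = K/2 = 24640.
A = (K − N₀)/N₀ = 12.391. Set K/(1 + A·e^(−rt)) = K/2 → A·e^(−rt) = 1.
e^(−0.44t) = 1/12.391 = 0.0807018, so t = ln(12.391)/0.44 = 2.517/0.44 = 5.7204.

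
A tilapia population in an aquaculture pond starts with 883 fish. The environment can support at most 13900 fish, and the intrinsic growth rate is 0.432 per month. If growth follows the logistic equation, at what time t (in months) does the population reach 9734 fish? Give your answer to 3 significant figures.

8.19 months

A = (K − N₀)/N₀ = (13900 − 883)/883 = 14.742.
Solve 13900/(1 + 14.742·e^(−0.432t)) = 9734: 1 + 14.742·e^(−0.432t) = 1.428, so e^(−0.432t) = 0.0290321.
−0.432·t = ln(0.0290321) = -3.5394, so t = 3.5394/0.432 = 8.193.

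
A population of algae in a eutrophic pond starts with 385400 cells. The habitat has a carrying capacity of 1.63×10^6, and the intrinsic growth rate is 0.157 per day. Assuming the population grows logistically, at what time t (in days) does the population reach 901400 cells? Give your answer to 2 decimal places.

A = (K − N₀)/N₀ = (1.63×10^6 − 385400)/385400 = 3.2294.
Solve 1.63×10^6/(1 + 3.2294·e^(−0.157t)) = 901400: 1 + 3.2294·e^(−0.157t) = 1.8083, so e^(−0.157t) = 0.250296.
−0.157·t = ln(0.250296) = -1.3851, so t = 1.3851/0.157 = 8.8224.

8.82 days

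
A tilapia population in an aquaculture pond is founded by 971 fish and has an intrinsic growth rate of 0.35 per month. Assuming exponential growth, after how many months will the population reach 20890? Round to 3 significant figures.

Set N₀·e^(rt) = 20890: e^(0.35·t) = 20890/971 = 21.514.
0.35·t = ln(21.514) = 3.0687, so t = 3.0687/0.35 = 8.7677.

8.77 months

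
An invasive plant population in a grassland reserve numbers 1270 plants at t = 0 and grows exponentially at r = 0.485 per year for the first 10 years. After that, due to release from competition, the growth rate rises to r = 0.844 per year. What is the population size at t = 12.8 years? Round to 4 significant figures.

1724000 plants

Phase 1: N(10) = 1270·e^(0.485×10) = 1270·e^4.85 = 162230.
Phase 2 runs for 12.8 − 10 = 2.8 years at r = 0.844.
N(12.8) = 162230·e^(0.844×2.8) = 162230·e^2.363 = 1.72368×10^6.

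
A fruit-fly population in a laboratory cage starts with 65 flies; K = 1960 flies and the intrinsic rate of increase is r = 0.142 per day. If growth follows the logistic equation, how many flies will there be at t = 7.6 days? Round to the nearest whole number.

180 flies

A = (K − N₀)/N₀ = (1960 − 65)/65 = 29.154.
N(t) = K/(1 + A·e^(−rt)) = 1960/(1 + 29.154×e^(−0.142×7.6)).
e^(−1.079) = 0.33987; denominator = 1 + 29.154×0.33987 = 10.908.
N = 1960/10.908 = 179.677.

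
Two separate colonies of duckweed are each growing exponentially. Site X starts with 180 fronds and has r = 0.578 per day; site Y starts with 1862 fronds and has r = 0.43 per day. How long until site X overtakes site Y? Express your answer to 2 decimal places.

Set 180·e^(0.578t) = 1862·e^(0.43t).
e^((0.578 − 0.43)t) = 1862/180 → e^(0.148·t) = 10.344.
0.148·t = ln(10.344) = 2.3364, so t = 2.3364/0.148 = 15.787.

15.79 days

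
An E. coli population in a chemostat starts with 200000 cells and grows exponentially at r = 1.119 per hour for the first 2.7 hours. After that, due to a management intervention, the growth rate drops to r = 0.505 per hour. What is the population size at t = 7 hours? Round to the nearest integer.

35994354 cells

Phase 1: N(2.7) = 200000·e^(1.119×2.7) = 200000·e^3.021 = 4.10359×10^6.
Phase 2 runs for 7 − 2.7 = 4.3 hours at r = 0.505.
N(7) = 4.10359×10^6·e^(0.505×4.3) = 4.10359×10^6·e^2.171 = 3.599435×10^7.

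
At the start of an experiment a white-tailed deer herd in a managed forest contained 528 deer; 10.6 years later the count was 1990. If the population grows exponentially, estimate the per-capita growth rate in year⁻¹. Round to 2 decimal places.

0.13 per year

From N(t) = N₀·e^(rt): e^(r·10.6) = 1990/528 = 3.7689.
r·10.6 = ln(3.7689) = 1.3268, so r = 1.3268/10.6 = 0.12517.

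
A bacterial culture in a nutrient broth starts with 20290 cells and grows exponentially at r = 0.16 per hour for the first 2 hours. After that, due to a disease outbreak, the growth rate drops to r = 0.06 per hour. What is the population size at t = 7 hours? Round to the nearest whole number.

Phase 1: N(2) = 20290·e^(0.16×2) = 20290·e^0.32 = 27941.9.
Phase 2 runs for 7 − 2 = 5 hours at r = 0.06.
N(7) = 27941.9·e^(0.06×5) = 27941.9·e^0.3 = 37717.6.

37718 cells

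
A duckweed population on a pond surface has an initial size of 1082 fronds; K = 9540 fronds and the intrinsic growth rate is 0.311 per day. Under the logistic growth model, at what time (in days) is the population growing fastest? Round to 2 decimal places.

Logistic growth is fastest at N = K/2 = 4770.
A = (K − N₀)/N₀ = 7.817. Set K/(1 + A·e^(−rt)) = K/2 → A·e^(−rt) = 1.
e^(−0.311t) = 1/7.817 = 0.127926, so t = ln(7.817)/0.311 = 2.0563/0.311 = 6.6119.

6.61 days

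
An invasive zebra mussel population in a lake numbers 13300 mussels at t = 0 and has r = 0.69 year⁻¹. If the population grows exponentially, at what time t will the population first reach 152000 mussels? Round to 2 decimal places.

Set N₀·e^(rt) = 152000: e^(0.69·t) = 152000/13300 = 11.429.
0.69·t = ln(11.429) = 2.4361, so t = 2.4361/0.69 = 3.5306.

3.53 years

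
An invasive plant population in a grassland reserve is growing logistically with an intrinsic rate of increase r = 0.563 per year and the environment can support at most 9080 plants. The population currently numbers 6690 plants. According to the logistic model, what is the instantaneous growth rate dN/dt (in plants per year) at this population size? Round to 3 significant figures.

dN/dt = rN(1 − N/K) = 0.563 × 6690 × (1 − 6690/9080).
1 − 6690/9080 = 0.26322; dN/dt = 0.563 × 6690 × 0.26322 = 991.39.

991 plants per year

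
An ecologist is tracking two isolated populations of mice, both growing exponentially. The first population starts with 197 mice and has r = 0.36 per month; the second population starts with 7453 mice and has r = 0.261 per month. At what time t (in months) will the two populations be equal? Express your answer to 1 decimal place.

36.7 months

Set 197·e^(0.36t) = 7453·e^(0.261t).
e^((0.36 − 0.261)t) = 7453/197 → e^(0.099·t) = 37.832.
0.099·t = ln(37.832) = 3.6332, so t = 3.6332/0.099 = 36.699.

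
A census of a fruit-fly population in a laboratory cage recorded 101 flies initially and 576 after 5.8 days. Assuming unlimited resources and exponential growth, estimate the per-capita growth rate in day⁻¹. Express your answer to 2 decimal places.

From N(t) = N₀·e^(rt): e^(r·5.8) = 576/101 = 5.703.
r·5.8 = ln(5.703) = 1.741, so r = 1.741/5.8 = 0.30017.

0.30 per day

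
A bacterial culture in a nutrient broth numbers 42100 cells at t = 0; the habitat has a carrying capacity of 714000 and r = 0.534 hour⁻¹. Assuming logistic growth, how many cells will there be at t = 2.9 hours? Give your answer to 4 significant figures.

A = (K − N₀)/N₀ = (714000 − 42100)/42100 = 15.96.
N(t) = K/(1 + A·e^(−rt)) = 714000/(1 + 15.96×e^(−0.534×2.9)).
e^(−1.549) = 0.21255; denominator = 1 + 15.96×0.21255 = 4.3921.
N = 714000/4.3921 = 162563.

162600 cells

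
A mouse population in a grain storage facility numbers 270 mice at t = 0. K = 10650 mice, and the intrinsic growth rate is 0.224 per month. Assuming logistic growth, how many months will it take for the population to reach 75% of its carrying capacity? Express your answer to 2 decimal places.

A = (K − N₀)/N₀ = (10650 − 270)/270 = 38.444.
Solve 10650/(1 + 38.444·e^(−0.224t)) = 7987.5: 1 + 38.444·e^(−0.224t) = 1.3333, so e^(−0.224t) = 0.00867052.
−0.224·t = ln(0.00867052) = -4.7478, so t = 4.7478/0.224 = 21.196.

21.20 months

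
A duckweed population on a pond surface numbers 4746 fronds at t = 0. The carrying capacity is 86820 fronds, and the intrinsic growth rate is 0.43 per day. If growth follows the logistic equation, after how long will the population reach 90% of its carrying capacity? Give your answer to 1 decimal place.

A = (K − N₀)/N₀ = (86820 − 4746)/4746 = 17.293.
Solve 86820/(1 + 17.293·e^(−0.43t)) = 78138: 1 + 17.293·e^(−0.43t) = 1.1111, so e^(−0.43t) = 0.0064251.
−0.43·t = ln(0.0064251) = -5.0475, so t = 5.0475/0.43 = 11.738.

11.7 days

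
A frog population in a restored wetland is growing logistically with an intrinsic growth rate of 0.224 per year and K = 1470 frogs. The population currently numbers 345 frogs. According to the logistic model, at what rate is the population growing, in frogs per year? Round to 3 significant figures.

59.1 frogs per year

dN/dt = rN(1 − N/K) = 0.224 × 345 × (1 − 345/1470).
1 − 345/1470 = 0.76531; dN/dt = 0.224 × 345 × 0.76531 = 59.143.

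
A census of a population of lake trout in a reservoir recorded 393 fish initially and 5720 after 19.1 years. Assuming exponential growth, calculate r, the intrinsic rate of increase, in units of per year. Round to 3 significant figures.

From N(t) = N₀·e^(rt): e^(r·19.1) = 5720/393 = 14.555.
r·19.1 = ln(14.555) = 2.6779, so r = 2.6779/19.1 = 0.1402.

0.140 per year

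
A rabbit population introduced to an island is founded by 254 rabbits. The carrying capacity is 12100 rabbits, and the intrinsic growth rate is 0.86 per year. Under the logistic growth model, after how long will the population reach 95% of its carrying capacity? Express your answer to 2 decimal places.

A = (K − N₀)/N₀ = (12100 − 254)/254 = 46.638.
Solve 12100/(1 + 46.638·e^(−0.86t)) = 11495: 1 + 46.638·e^(−0.86t) = 1.0526, so e^(−0.86t) = 0.00112852.
−0.86·t = ln(0.00112852) = -6.7869, so t = 6.7869/0.86 = 7.8917.

7.89 years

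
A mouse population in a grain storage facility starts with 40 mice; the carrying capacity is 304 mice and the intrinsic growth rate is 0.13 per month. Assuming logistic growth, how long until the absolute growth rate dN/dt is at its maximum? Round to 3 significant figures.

14.5 months

Logistic growth is fastest at N = K/2 = 152.
A = (K − N₀)/N₀ = 6.6. Set K/(1 + A·e^(−rt)) = K/2 → A·e^(−rt) = 1.
e^(−0.13t) = 1/6.6 = 0.151515, so t = ln(6.6)/0.13 = 1.8871/0.13 = 14.516.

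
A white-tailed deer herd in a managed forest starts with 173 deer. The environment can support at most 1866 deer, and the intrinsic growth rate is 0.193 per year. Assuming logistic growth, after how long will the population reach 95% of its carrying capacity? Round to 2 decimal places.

27.07 years

A = (K − N₀)/N₀ = (1866 − 173)/173 = 9.7861.
Solve 1866/(1 + 9.7861·e^(−0.193t)) = 1772.7: 1 + 9.7861·e^(−0.193t) = 1.0526, so e^(−0.193t) = 0.00537818.
−0.193·t = ln(0.00537818) = -5.2254, so t = 5.2254/0.193 = 27.075.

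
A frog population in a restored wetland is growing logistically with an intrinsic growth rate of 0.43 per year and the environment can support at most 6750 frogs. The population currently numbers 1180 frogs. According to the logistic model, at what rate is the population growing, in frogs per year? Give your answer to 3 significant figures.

dN/dt = rN(1 − N/K) = 0.43 × 1180 × (1 − 1180/6750).
1 − 1180/6750 = 0.82519; dN/dt = 0.43 × 1180 × 0.82519 = 418.7.

419 frogs per year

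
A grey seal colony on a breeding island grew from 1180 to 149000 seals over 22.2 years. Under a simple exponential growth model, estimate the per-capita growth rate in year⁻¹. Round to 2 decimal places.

0.22 per year

From N(t) = N₀·e^(rt): e^(r·22.2) = 149000/1180 = 126.27.
r·22.2 = ln(126.27) = 4.8384, so r = 4.8384/22.2 = 0.21795.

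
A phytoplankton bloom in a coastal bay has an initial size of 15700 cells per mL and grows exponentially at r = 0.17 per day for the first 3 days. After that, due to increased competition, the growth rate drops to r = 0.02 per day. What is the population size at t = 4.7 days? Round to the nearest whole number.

27049 cells per mL

Phase 1: N(3) = 15700·e^(0.17×3) = 15700·e^0.51 = 26145.1.
Phase 2 runs for 4.7 − 3 = 1.7 days at r = 0.02.
N(4.7) = 26145.1·e^(0.02×1.7) = 26145.1·e^0.034 = 27049.3.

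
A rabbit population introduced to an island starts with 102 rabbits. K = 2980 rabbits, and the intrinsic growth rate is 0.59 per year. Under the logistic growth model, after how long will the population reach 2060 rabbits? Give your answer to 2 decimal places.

A = (K − N₀)/N₀ = (2980 − 102)/102 = 28.216.
Solve 2980/(1 + 28.216·e^(−0.59t)) = 2060: 1 + 28.216·e^(−0.59t) = 1.4466, so e^(−0.59t) = 0.0158281.
−0.59·t = ln(0.0158281) = -4.146, so t = 4.146/0.59 = 7.0271.

7.03 years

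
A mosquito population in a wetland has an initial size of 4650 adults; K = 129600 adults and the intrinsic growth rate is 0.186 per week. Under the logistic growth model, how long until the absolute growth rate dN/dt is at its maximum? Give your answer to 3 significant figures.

Logistic growth is fastest at N = K/2 = 64800.
A = (K − N₀)/N₀ = 26.871. Set K/(1 + A·e^(−rt)) = K/2 → A·e^(−rt) = 1.
e^(−0.186t) = 1/26.871 = 0.0372149, so t = ln(26.871)/0.186 = 3.291/0.186 = 17.694.

17.7 weeks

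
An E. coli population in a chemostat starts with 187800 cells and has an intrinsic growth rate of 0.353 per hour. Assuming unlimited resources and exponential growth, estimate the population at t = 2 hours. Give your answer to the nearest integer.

N(t) = N₀·e^(rt) = 187800 × e^(0.353×2) = 187800 × e^0.706.
e^0.706 ≈ 2.0259, so N ≈ 187800 × 2.0259 = 380459.

380459 cells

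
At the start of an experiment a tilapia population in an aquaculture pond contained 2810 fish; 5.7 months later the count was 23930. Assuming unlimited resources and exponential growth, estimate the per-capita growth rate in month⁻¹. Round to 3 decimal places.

From N(t) = N₀·e^(rt): e^(r·5.7) = 23930/2810 = 8.516.
r·5.7 = ln(8.516) = 2.1419, so r = 2.1419/5.7 = 0.37578.

0.376 per month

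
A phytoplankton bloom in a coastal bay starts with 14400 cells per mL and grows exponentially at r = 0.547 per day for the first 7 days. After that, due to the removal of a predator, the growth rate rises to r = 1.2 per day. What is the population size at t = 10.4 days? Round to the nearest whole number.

39192011 cells per mL

Phase 1: N(7) = 14400·e^(0.547×7) = 14400·e^3.829 = 662638.
Phase 2 runs for 10.4 − 7 = 3.4 days at r = 1.2.
N(10.4) = 662638·e^(1.2×3.4) = 662638·e^4.08 = 3.919201×10^7.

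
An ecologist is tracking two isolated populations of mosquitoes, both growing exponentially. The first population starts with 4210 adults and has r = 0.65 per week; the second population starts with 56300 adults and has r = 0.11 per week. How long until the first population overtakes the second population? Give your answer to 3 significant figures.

Set 4210·e^(0.65t) = 56300·e^(0.11t).
e^((0.65 − 0.11)t) = 56300/4210 → e^(0.54·t) = 13.373.
0.54·t = ln(13.373) = 2.5932, so t = 2.5932/0.54 = 4.8023.

4.80 weeks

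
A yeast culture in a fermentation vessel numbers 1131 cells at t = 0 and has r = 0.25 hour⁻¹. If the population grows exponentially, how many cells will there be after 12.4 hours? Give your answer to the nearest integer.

N(t) = N₀·e^(rt) = 1131 × e^(0.25×12.4) = 1131 × e^3.1.
e^3.1 ≈ 22.198, so N ≈ 1131 × 22.198 = 25105.9.

25106 cells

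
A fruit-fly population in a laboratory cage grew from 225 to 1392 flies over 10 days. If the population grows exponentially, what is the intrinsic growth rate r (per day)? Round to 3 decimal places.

0.182 per day

From N(t) = N₀·e^(rt): e^(r·10) = 1392/225 = 6.1867.
r·10 = ln(6.1867) = 1.8224, so r = 1.8224/10 = 0.18224.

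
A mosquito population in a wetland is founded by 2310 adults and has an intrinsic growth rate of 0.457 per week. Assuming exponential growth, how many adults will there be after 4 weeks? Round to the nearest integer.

N(t) = N₀·e^(rt) = 2310 × e^(0.457×4) = 2310 × e^1.828.
e^1.828 ≈ 6.2214, so N ≈ 2310 × 6.2214 = 14371.5.

14372 adults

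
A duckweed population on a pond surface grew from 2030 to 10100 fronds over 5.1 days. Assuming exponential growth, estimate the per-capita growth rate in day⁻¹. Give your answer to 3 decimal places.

From N(t) = N₀·e^(rt): e^(r·5.1) = 10100/2030 = 4.9754.
r·5.1 = ln(4.9754) = 1.6045, so r = 1.6045/5.1 = 0.31461.

0.315 per day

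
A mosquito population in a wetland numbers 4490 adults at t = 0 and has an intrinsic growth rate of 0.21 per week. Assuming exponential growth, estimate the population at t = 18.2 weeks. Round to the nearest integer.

N(t) = N₀·e^(rt) = 4490 × e^(0.21×18.2) = 4490 × e^3.822.
e^3.822 ≈ 45.696, so N ≈ 4490 × 45.696 = 205173.

205173 adults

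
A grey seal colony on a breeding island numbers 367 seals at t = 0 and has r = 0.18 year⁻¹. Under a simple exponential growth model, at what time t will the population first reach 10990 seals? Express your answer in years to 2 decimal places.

18.89 years

Set N₀·e^(rt) = 10990: e^(0.18·t) = 10990/367 = 29.946.
0.18·t = ln(29.946) = 3.3994, so t = 3.3994/0.18 = 18.885.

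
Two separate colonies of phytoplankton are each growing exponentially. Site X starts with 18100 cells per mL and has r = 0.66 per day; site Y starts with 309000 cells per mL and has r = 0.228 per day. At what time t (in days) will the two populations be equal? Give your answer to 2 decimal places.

Set 18100·e^(0.66t) = 309000·e^(0.228t).
e^((0.66 − 0.228)t) = 309000/18100 → e^(0.432·t) = 17.072.
0.432·t = ln(17.072) = 2.8374, so t = 2.8374/0.432 = 6.5681.

6.57 days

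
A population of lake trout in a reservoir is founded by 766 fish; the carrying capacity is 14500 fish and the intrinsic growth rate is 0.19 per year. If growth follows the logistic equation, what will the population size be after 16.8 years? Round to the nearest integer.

A = (K − N₀)/N₀ = (14500 − 766)/766 = 17.93.
N(t) = K/(1 + A·e^(−rt)) = 14500/(1 + 17.93×e^(−0.19×16.8)).
e^(−3.192) = 0.04109; denominator = 1 + 17.93×0.04109 = 1.7367.
N = 14500/1.7367 = 8349.09.

8349 fish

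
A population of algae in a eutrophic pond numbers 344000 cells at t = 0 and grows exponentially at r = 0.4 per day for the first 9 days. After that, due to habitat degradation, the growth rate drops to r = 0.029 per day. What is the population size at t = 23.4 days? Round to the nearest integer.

19115249 cells

Phase 1: N(9) = 344000·e^(0.4×9) = 344000·e^3.6 = 1.258979×10^7.
Phase 2 runs for 23.4 − 9 = 14.4 days at r = 0.029.
N(23.4) = 1.258979×10^7·e^(0.029×14.4) = 1.258979×10^7·e^0.4176 = 1.911525×10^7.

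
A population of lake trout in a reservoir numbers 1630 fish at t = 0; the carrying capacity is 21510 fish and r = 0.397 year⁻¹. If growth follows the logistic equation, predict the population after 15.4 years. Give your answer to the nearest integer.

A = (K − N₀)/N₀ = (21510 − 1630)/1630 = 12.196.
N(t) = K/(1 + A·e^(−rt)) = 21510/(1 + 12.196×e^(−0.397×15.4)).
e^(−6.114) = 0.0022121; denominator = 1 + 12.196×0.0022121 = 1.027.
N = 21510/1.027 = 20944.9.

20945 fish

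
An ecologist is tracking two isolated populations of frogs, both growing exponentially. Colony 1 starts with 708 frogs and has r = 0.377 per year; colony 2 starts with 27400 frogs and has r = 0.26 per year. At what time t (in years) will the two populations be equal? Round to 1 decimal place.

Set 708·e^(0.377t) = 27400·e^(0.26t).
e^((0.377 − 0.26)t) = 27400/708 → e^(0.117·t) = 38.701.
0.117·t = ln(38.701) = 3.6559, so t = 3.6559/0.117 = 31.247.

31.2 years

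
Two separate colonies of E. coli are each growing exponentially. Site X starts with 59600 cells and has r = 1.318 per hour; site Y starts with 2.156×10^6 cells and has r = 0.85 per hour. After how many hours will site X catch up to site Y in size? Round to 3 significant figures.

Set 59600·e^(1.318t) = 2.156×10^6·e^(0.85t).
e^((1.318 − 0.85)t) = 2.156×10^6/59600 → e^(0.468·t) = 36.174.
0.468·t = ln(36.174) = 3.5884, so t = 3.5884/0.468 = 7.6674.

7.67 hours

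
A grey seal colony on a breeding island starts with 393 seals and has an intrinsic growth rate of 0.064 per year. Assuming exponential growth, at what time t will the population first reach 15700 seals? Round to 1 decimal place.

Set N₀·e^(rt) = 15700: e^(0.064·t) = 15700/393 = 39.949.
0.064·t = ln(39.949) = 3.6876, so t = 3.6876/0.064 = 57.619.

57.6 years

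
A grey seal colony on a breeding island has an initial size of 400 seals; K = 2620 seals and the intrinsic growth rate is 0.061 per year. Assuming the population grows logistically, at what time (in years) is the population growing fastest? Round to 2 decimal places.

28.10 years

Logistic growth is fastest at N = K/2 = 1310.
A = (K − N₀)/N₀ = 5.55. Set K/(1 + A·e^(−rt)) = K/2 → A·e^(−rt) = 1.
e^(−0.061t) = 1/5.55 = 0.18018, so t = ln(5.55)/0.061 = 1.7138/0.061 = 28.095.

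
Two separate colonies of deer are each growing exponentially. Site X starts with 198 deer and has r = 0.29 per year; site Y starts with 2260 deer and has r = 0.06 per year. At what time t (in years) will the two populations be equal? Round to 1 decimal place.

Set 198·e^(0.29t) = 2260·e^(0.06t).
e^((0.29 − 0.06)t) = 2260/198 → e^(0.23·t) = 11.414.
0.23·t = ln(11.414) = 2.4349, so t = 2.4349/0.23 = 10.586.

10.6 years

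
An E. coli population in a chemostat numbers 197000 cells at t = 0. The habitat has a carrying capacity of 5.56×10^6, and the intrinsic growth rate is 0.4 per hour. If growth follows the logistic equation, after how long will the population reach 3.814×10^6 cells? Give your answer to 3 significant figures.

10.2 hours

A = (K − N₀)/N₀ = (5.56×10^6 − 197000)/197000 = 27.223.
Solve 5.56×10^6/(1 + 27.223·e^(−0.4t)) = 3.814×10^6: 1 + 27.223·e^(−0.4t) = 1.4578, so e^(−0.4t) = 0.016816.
−0.4·t = ln(0.016816) = -4.0854, so t = 4.0854/0.4 = 10.214.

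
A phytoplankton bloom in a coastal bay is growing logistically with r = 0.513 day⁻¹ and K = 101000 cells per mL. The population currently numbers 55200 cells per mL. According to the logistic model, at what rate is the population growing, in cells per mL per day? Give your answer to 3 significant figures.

dN/dt = rN(1 − N/K) = 0.513 × 55200 × (1 − 55200/101000).
1 − 55200/101000 = 0.45347; dN/dt = 0.513 × 55200 × 0.45347 = 12841.

12800 cells per mL per day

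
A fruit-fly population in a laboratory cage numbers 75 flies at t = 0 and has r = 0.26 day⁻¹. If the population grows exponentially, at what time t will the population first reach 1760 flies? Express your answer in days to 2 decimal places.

12.14 days

Set N₀·e^(rt) = 1760: e^(0.26·t) = 1760/75 = 23.467.
0.26·t = ln(23.467) = 3.1556, so t = 3.1556/0.26 = 12.137.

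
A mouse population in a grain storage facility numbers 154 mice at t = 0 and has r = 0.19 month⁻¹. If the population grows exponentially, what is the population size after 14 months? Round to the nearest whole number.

2202 mice

N(t) = N₀·e^(rt) = 154 × e^(0.19×14) = 154 × e^2.66.
e^2.66 ≈ 14.296, so N ≈ 154 × 14.296 = 2201.63.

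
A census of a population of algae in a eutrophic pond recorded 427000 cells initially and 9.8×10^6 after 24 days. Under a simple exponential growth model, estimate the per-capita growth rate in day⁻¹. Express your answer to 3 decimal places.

From N(t) = N₀·e^(rt): e^(r·24) = 9.8×10^6/427000 = 22.951.
r·24 = ln(22.951) = 3.1334, so r = 3.1334/24 = 0.13056.

0.131 per day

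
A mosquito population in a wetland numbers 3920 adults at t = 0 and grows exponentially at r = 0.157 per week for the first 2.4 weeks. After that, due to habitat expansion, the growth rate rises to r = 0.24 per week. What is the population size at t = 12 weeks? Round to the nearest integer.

Phase 1: N(2.4) = 3920·e^(0.157×2.4) = 3920·e^0.3768 = 5713.84.
Phase 2 runs for 12 − 2.4 = 9.6 weeks at r = 0.24.
N(12) = 5713.84·e^(0.24×9.6) = 5713.84·e^2.304 = 57219.3.

57219 adults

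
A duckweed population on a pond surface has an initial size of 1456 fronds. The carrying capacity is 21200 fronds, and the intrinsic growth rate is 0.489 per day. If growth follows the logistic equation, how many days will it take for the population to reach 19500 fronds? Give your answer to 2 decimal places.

10.32 days

A = (K − N₀)/N₀ = (21200 − 1456)/1456 = 13.56.
Solve 21200/(1 + 13.56·e^(−0.489t)) = 19500: 1 + 13.56·e^(−0.489t) = 1.0872, so e^(−0.489t) = 0.00642896.
−0.489·t = ln(0.00642896) = -5.0469, so t = 5.0469/0.489 = 10.321.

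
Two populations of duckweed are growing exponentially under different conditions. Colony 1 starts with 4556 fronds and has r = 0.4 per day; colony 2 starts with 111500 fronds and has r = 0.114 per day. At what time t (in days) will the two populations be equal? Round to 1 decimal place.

11.2 days

Set 4556·e^(0.4t) = 111500·e^(0.114t).
e^((0.4 − 0.114)t) = 111500/4556 → e^(0.286·t) = 24.473.
0.286·t = ln(24.473) = 3.1976, so t = 3.1976/0.286 = 11.18.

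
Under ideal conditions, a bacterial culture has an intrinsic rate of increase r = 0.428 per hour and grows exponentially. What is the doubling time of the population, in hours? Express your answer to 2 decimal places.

Doubling time t_d = ln(2)/r = 0.6931/0.428 = 1.6195.

1.62 hours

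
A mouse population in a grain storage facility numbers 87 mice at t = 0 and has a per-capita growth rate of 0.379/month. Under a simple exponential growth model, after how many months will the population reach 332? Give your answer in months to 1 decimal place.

Set N₀·e^(rt) = 332: e^(0.379·t) = 332/87 = 3.8161.
0.379·t = ln(3.8161) = 1.3392, so t = 1.3392/0.379 = 3.5336.

3.5 months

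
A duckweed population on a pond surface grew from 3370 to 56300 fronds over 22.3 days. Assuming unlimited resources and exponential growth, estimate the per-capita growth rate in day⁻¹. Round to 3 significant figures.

From N(t) = N₀·e^(rt): e^(r·22.3) = 56300/3370 = 16.706.
r·22.3 = ln(16.706) = 2.8158, so r = 2.8158/22.3 = 0.12627.

0.126 per day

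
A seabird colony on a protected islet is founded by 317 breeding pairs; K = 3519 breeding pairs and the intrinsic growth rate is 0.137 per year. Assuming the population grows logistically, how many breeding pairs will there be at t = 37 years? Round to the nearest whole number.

3309 breeding pairs

A = (K − N₀)/N₀ = (3519 − 317)/317 = 10.101.
N(t) = K/(1 + A·e^(−rt)) = 3519/(1 + 10.101×e^(−0.137×37)).
e^(−5.069) = 0.0062887; denominator = 1 + 10.101×0.0062887 = 1.0635.
N = 3519/1.0635 = 3308.82.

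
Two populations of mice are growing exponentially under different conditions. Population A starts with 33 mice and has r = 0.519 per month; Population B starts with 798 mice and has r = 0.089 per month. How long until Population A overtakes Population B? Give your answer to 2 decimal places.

7.41 months

Set 33·e^(0.519t) = 798·e^(0.089t).
e^((0.519 − 0.089)t) = 798/33 → e^(0.43·t) = 24.182.
0.43·t = ln(24.182) = 3.1856, so t = 3.1856/0.43 = 7.4084.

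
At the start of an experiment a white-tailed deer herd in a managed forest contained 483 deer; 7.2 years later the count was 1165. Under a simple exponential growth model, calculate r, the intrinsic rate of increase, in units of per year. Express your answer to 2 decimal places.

From N(t) = N₀·e^(rt): e^(r·7.2) = 1165/483 = 2.412.
r·7.2 = ln(2.412) = 0.88046, so r = 0.88046/7.2 = 0.12229.

0.12 per year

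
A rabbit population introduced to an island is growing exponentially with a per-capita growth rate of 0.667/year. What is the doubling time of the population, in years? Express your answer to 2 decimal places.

Doubling time t_d = ln(2)/r = 0.6931/0.667 = 1.0392.

1.04 years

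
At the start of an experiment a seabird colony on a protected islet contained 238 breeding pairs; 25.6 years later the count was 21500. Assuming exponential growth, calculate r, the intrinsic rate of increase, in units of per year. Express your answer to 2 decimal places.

From N(t) = N₀·e^(rt): e^(r·25.6) = 21500/238 = 90.336.
r·25.6 = ln(90.336) = 4.5035, so r = 4.5035/25.6 = 0.17592.

0.18 per year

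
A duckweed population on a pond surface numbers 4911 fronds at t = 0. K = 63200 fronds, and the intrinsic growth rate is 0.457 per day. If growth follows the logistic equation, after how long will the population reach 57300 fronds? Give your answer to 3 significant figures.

A = (K − N₀)/N₀ = (63200 − 4911)/4911 = 11.869.
Solve 63200/(1 + 11.869·e^(−0.457t)) = 57300: 1 + 11.869·e^(−0.457t) = 1.103, so e^(−0.457t) = 0.00867522.
−0.457·t = ln(0.00867522) = -4.7473, so t = 4.7473/0.457 = 10.388.

10.4 days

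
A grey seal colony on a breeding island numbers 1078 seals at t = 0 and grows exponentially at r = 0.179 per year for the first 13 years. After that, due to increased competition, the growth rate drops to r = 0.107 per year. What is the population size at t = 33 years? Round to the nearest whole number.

Phase 1: N(13) = 1078·e^(0.179×13) = 1078·e^2.327 = 11046.4.
Phase 2 runs for 33 − 13 = 20 years at r = 0.107.
N(33) = 11046.4·e^(0.107×20) = 11046.4·e^2.14 = 93888.5.

93888 seals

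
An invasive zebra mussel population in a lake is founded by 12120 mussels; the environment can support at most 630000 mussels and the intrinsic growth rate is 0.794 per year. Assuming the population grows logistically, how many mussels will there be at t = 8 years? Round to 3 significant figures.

579000 mussels

A = (K − N₀)/N₀ = (630000 − 12120)/12120 = 50.98.
N(t) = K/(1 + A·e^(−rt)) = 630000/(1 + 50.98×e^(−0.794×8)).
e^(−6.352) = 0.0017433; denominator = 1 + 50.98×0.0017433 = 1.0889.
N = 630000/1.0889 = 578581.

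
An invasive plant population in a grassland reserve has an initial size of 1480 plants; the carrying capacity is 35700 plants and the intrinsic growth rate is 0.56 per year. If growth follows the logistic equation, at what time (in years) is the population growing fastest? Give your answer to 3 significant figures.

5.61 years

Logistic growth is fastest at N = K/2 = 17850.
A = (K − N₀)/N₀ = 23.122. Set K/(1 + A·e^(−rt)) = K/2 → A·e^(−rt) = 1.
e^(−0.56t) = 1/23.122 = 0.0432496, so t = ln(23.122)/0.56 = 3.1408/0.56 = 5.6085.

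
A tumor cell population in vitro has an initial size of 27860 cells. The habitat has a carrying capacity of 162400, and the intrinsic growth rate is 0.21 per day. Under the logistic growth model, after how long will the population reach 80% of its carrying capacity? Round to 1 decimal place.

A = (K − N₀)/N₀ = (162400 − 27860)/27860 = 4.8291.
Solve 162400/(1 + 4.8291·e^(−0.21t)) = 129920: 1 + 4.8291·e^(−0.21t) = 1.25, so e^(−0.21t) = 0.051769.
−0.21·t = ln(0.051769) = -2.961, so t = 2.961/0.21 = 14.1.

14.1 days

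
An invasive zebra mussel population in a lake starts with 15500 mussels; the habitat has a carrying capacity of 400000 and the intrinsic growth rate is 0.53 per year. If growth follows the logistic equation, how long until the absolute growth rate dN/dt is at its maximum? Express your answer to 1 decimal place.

Logistic growth is fastest at N = K/2 = 200000.
A = (K − N₀)/N₀ = 24.806. Set K/(1 + A·e^(−rt)) = K/2 → A·e^(−rt) = 1.
e^(−0.53t) = 1/24.806 = 0.0403121, so t = ln(24.806)/0.53 = 3.2111/0.53 = 6.0587.

6.1 years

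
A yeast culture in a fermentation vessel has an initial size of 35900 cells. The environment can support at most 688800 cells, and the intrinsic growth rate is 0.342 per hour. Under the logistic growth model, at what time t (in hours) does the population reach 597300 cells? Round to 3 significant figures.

A = (K − N₀)/N₀ = (688800 − 35900)/35900 = 18.187.
Solve 688800/(1 + 18.187·e^(−0.342t)) = 597300: 1 + 18.187·e^(−0.342t) = 1.1532, so e^(−0.342t) = 0.00842319.
−0.342·t = ln(0.00842319) = -4.7768, so t = 4.7768/0.342 = 13.967.

14.0 hours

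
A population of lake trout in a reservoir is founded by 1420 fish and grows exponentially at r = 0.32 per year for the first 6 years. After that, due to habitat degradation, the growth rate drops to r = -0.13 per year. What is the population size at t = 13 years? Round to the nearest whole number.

Phase 1: N(6) = 1420·e^(0.32×6) = 1420·e^1.92 = 9685.76.
Phase 2 runs for 13 − 6 = 7 years at r = -0.13.
N(13) = 9685.76·e^(-0.13×7) = 9685.76·e^-0.91 = 3898.75.

3899 fish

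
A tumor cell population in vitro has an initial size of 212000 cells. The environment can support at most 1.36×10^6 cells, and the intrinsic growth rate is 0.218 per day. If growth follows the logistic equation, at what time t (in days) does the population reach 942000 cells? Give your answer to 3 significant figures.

11.5 days

A = (K − N₀)/N₀ = (1.36×10^6 − 212000)/212000 = 5.4151.
Solve 1.36×10^6/(1 + 5.4151·e^(−0.218t)) = 942000: 1 + 5.4151·e^(−0.218t) = 1.4437, so e^(−0.218t) = 0.0819444.
−0.218·t = ln(0.0819444) = -2.5017, so t = 2.5017/0.218 = 11.476.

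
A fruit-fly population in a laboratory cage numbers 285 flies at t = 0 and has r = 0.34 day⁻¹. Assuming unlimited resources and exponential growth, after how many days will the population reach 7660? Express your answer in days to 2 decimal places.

9.68 days

Set N₀·e^(rt) = 7660: e^(0.34·t) = 7660/285 = 26.877.
0.34·t = ln(26.877) = 3.2913, so t = 3.2913/0.34 = 9.6802.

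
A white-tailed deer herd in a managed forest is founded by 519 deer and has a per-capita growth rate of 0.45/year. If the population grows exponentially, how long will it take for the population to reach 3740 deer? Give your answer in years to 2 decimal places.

4.39 years

Set N₀·e^(rt) = 3740: e^(0.45·t) = 3740/519 = 7.2062.
0.45·t = ln(7.2062) = 1.9749, so t = 1.9749/0.45 = 4.3887.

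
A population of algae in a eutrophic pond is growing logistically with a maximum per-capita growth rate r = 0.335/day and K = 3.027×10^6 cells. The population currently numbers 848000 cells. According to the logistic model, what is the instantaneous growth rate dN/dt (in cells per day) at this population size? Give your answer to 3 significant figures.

204000 cells per day

dN/dt = rN(1 − N/K) = 0.335 × 848000 × (1 − 848000/3.027×10^6).
1 − 848000/3.027×10^6 = 0.71985; dN/dt = 0.335 × 848000 × 0.71985 = 2.04496×10^5.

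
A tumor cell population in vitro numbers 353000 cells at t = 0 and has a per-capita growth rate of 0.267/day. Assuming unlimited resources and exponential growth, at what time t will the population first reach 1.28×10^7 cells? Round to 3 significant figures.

Set N₀·e^(rt) = 1.28×10^7: e^(0.267·t) = 1.28×10^7/353000 = 36.261.
0.267·t = ln(36.261) = 3.5907, so t = 3.5907/0.267 = 13.448.

13.4 days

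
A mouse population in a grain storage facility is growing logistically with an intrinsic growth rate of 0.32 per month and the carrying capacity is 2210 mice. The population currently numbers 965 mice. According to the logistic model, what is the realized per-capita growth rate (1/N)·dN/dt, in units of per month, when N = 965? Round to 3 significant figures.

0.180 per month

(1/N)·dN/dt = r(1 − N/K) = 0.32 × (1 − 965/2210).
= 0.32 × 0.56335 = 0.18027.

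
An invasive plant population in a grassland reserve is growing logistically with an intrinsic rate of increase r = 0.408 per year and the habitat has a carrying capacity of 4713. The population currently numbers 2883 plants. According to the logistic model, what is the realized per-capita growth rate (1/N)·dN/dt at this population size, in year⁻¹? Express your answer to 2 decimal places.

(1/N)·dN/dt = r(1 − N/K) = 0.408 × (1 − 2883/4713).
= 0.408 × 0.38829 = 0.15842.

0.16 per year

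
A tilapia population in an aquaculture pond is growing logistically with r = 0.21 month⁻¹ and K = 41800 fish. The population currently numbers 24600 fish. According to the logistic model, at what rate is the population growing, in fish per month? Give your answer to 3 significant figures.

dN/dt = rN(1 − N/K) = 0.21 × 24600 × (1 − 24600/41800).
1 − 24600/41800 = 0.41148; dN/dt = 0.21 × 24600 × 0.41148 = 2125.7.

2130 fish per month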